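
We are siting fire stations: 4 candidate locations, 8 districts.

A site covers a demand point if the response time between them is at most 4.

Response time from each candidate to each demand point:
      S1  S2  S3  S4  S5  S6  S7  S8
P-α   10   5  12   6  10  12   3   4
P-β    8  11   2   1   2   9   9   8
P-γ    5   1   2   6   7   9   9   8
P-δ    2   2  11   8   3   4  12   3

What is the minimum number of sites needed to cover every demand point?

Coverage sets (demand points within 4 of each site):
  P-α: {S7, S8}
  P-β: {S3, S4, S5}
  P-γ: {S2, S3}
  P-δ: {S1, S2, S5, S6, S8}
No 2 sites suffice: every size-2 union leaves at least one demand point uncovered.
But {P-α, P-β, P-δ} covers everything, so the minimum is 3.

3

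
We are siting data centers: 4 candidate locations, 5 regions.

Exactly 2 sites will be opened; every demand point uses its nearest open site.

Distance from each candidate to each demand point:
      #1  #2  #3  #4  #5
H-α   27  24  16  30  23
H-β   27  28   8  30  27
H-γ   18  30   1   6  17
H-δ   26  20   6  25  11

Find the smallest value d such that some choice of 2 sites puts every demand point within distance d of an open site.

Open {H-γ, H-δ}.
  Farthest demand point is #2 at distance 20 (to H-δ); all others are ≤ 20.
With {H-α, H-γ} the worst case is 24.
With {H-α, H-δ} the worst case is 26.
No size-2 selection achieves below 20.

20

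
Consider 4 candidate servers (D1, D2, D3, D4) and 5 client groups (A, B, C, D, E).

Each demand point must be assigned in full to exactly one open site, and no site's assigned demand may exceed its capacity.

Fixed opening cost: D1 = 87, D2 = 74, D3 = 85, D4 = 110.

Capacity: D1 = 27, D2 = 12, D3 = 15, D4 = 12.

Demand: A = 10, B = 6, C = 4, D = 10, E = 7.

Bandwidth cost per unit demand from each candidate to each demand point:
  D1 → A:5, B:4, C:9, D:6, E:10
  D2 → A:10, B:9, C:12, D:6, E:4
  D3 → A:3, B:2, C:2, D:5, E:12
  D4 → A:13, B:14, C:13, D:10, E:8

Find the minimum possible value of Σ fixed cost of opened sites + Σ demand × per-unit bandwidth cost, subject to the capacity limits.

364

Open {D1, D3}; cheapest assignment that respects the capacities:
  D1 (cap 27, load 23): B, D, E — cost 6×4 + 10×6 + 7×10 = 154
  D3 (cap 15, load 14): A, C — cost 10×3 + 4×2 = 38
  Shipping 192, fixed 172 → total 364.
  Any other capacity-feasible assignment to {D1, D3} ships for at least 192.
Compare {D1, D2}: its best feasible assignment gives total 371.
Compare {D1, D2, D3}: its best feasible assignment gives total 396.
Every other set of open sites that can feasibly serve all demand totals ≥ 371 even under its best assignment. Minimum: 364.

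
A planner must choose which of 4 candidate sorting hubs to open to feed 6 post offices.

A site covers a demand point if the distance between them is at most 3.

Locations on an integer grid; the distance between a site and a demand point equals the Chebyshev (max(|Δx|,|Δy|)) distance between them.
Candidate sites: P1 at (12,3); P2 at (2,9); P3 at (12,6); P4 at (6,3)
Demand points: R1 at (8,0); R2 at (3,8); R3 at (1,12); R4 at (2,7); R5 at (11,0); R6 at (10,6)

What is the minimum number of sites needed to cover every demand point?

3

Coverage sets (demand points within 3 of each site):
  P1: {R5, R6}
  P2: {R2, R3, R4}
  P3: {R6}
  P4: {R1}
No 2 sites suffice: every size-2 union leaves at least one demand point uncovered.
But {P1, P2, P4} covers everything, so the minimum is 3.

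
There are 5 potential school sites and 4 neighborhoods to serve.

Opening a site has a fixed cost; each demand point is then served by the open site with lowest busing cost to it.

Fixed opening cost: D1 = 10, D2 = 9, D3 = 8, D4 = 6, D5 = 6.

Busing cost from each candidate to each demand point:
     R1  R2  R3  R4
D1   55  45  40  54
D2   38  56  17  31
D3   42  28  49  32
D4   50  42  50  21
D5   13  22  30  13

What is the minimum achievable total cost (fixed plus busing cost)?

Open {D2, D5}: assign each demand point to its cheapest open site.
  R1→D5 13, R2→D5 22, R3→D2 17, R4→D5 13
  busing cost 65, fixed 15 → total 80.
Compare {D5}: busing cost 78 + fixed 6 = 84.
Compare {D2, D4, D5}: busing cost 65 + fixed 21 = 86.
Compare {D2, D3, D5}: busing cost 65 + fixed 23 = 88.
All other subsets cost ≥ 84. Minimum total cost: 80.

80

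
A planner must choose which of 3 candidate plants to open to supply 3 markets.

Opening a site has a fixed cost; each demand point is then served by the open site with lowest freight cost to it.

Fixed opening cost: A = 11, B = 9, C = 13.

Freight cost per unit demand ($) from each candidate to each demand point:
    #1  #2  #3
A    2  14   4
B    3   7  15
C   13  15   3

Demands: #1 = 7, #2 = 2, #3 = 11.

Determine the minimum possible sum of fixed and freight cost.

Open {B, C}: assign each demand point to its cheapest open site.
  #1→B 7×3=21, #2→B 2×7=14, #3→C 11×3=33
  freight cost 68, fixed 22 → total 90.
Compare {A, B}: freight cost 72 + fixed 20 = 92.
Compare {A, B, C}: freight cost 61 + fixed 33 = 94.
Compare {A}: freight cost 86 + fixed 11 = 97.
All other subsets cost ≥ 92. Minimum total cost: 90.

90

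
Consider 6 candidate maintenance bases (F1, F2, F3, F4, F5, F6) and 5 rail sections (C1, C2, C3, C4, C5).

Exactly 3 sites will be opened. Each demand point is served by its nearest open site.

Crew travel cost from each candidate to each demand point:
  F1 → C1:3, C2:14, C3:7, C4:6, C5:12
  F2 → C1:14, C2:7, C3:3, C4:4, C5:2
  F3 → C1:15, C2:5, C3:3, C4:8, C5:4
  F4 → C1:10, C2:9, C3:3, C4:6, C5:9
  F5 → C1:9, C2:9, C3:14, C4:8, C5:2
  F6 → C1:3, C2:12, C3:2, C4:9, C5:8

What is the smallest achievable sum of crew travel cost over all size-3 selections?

Open {F2, F3, F6}.
  C1→F6 3, C2→F3 5, C3→F6 2, C4→F2 4, C5→F2 2  ⇒ total 16.
Compare {F1, F2, F3}: total 17.
Compare {F1, F2, F6}: total 18.
No size-3 selection does better; minimum is 16.

16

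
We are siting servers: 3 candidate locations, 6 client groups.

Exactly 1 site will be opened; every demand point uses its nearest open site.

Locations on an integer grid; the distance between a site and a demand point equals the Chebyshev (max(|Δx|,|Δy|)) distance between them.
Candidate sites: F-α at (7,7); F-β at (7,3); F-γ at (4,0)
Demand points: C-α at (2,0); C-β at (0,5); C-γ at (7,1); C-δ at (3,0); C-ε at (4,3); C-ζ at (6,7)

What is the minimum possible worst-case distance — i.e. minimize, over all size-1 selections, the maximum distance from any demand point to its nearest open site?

Open {F-α}.
  Farthest demand point is C-α at distance 7 (to F-α); all others are ≤ 7.
With {F-β} the worst case is 7.
With {F-γ} the worst case is 7.
No size-1 selection achieves below 7.

7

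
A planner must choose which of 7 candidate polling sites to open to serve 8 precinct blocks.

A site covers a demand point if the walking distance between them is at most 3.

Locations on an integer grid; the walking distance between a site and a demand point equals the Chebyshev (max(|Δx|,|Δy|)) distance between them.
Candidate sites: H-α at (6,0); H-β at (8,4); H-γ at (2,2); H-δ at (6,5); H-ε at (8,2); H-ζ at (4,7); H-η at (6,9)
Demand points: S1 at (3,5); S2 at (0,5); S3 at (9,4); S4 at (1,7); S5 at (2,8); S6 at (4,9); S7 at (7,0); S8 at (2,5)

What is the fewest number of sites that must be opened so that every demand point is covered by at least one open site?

3

Coverage sets (demand points within 3 of each site):
  H-α: {S7}
  H-β: {S3}
  H-γ: {S1, S2, S8}
  H-δ: {S1, S3}
  H-ε: {S3, S7}
  H-ζ: {S1, S4, S5, S6, S8}
  H-η: {S6}
No 2 sites suffice: every size-2 union leaves at least one demand point uncovered.
But {H-γ, H-ε, H-ζ} covers everything, so the minimum is 3.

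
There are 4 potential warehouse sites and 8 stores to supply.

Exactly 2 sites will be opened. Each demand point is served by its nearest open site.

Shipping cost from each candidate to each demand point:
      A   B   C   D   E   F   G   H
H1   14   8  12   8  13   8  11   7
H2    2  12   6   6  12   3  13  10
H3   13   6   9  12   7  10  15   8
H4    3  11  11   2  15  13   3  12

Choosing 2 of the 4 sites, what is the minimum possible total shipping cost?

48

Open {H3, H4}.
  A→H4 3, B→H3 6, C→H3 9, D→H4 2, E→H3 7, F→H3 10, G→H4 3, H→H3 8  ⇒ total 48.
Compare {H2, H4}: total 49.
Compare {H2, H3}: total 51.
No size-2 selection does better; minimum is 48.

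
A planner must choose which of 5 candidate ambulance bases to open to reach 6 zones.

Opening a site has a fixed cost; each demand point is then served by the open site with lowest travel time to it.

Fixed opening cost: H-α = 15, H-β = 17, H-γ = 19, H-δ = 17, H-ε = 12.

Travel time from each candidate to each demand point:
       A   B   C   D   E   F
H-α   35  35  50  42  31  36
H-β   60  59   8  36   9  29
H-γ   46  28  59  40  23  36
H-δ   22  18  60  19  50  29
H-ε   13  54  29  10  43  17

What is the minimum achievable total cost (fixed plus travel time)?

Open {H-β, H-δ, H-ε}: assign each demand point to its cheapest open site.
  A→H-ε 13, B→H-δ 18, C→H-β 8, D→H-ε 10, E→H-β 9, F→H-ε 17
  travel time 75, fixed 46 → total 121.
Compare {H-β, H-γ, H-ε}: travel time 85 + fixed 48 = 133.
Compare {H-α, H-β, H-ε}: travel time 92 + fixed 44 = 136.
Compare {H-α, H-β, H-δ, H-ε}: travel time 75 + fixed 61 = 136.
All other subsets cost ≥ 133. Minimum total cost: 121.

121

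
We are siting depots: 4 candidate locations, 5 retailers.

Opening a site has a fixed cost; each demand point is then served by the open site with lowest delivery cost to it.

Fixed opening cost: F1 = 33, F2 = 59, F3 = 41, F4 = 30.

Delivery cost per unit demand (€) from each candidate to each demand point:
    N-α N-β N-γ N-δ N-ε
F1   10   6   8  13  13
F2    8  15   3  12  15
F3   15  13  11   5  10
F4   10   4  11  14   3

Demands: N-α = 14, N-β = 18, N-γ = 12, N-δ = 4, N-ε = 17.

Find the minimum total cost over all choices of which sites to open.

Open {F2, F4}: assign each demand point to its cheapest open site.
  N-α→F2 14×8=112, N-β→F4 18×4=72, N-γ→F2 12×3=36, N-δ→F2 4×12=48, N-ε→F4 17×3=51
  delivery cost 319, fixed 89 → total 408.
Compare {F2, F3, F4}: delivery cost 291 + fixed 130 = 421.
Compare {F1, F2, F4}: delivery cost 319 + fixed 122 = 441.
Compare {F1, F2, F3, F4}: delivery cost 291 + fixed 163 = 454.
All other subsets cost ≥ 421. Minimum total cost: 408.

408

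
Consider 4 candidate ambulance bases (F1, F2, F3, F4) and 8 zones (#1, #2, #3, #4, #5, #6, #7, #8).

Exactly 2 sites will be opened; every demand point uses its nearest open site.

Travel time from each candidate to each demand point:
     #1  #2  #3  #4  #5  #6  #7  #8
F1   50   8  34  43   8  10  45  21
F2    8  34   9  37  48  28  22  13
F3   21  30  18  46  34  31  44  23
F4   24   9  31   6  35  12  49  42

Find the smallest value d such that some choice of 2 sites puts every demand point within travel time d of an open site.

35

Open {F2, F4}.
  Farthest demand point is #5 at travel time 35 (to F4); all others are ≤ 35.
With {F1, F2} the worst case is 37.
With {F2, F3} the worst case is 37.
No size-2 selection achieves below 35.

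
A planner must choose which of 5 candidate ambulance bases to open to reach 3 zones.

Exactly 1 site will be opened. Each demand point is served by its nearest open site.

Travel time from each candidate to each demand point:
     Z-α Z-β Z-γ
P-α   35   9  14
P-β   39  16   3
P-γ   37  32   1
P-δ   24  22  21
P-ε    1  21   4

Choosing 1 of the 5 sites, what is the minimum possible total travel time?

Open {P-ε}.
  Z-α→P-ε 1, Z-β→P-ε 21, Z-γ→P-ε 4  ⇒ total 26.
Compare {P-α}: total 58.
Compare {P-β}: total 58.
No size-1 selection does better; minimum is 26.

26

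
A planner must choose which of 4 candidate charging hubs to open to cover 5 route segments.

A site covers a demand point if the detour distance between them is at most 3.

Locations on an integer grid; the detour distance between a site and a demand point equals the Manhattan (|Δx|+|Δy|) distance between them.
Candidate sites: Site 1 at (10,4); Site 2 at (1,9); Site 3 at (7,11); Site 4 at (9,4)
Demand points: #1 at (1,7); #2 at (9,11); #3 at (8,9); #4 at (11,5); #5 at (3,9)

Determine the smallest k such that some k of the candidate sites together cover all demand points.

Coverage sets (demand points within 3 of each site):
  Site 1: {#4}
  Site 2: {#1, #5}
  Site 3: {#2, #3}
  Site 4: {#4}
No 2 sites suffice: every size-2 union leaves at least one demand point uncovered.
But {Site 1, Site 2, Site 3} covers everything, so the minimum is 3.

3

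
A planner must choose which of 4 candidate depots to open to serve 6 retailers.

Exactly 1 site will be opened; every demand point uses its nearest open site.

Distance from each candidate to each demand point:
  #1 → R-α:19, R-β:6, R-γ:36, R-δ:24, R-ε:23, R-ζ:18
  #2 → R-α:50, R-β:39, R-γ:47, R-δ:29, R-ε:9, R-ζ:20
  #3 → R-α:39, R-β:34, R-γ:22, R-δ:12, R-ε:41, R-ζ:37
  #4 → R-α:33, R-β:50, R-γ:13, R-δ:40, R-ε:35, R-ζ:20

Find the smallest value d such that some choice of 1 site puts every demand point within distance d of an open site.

Open {#1}.
  Farthest demand point is R-γ at distance 36 (to #1); all others are ≤ 36.
With {#3} the worst case is 41.
With {#2} the worst case is 50.
No size-1 selection achieves below 36.

36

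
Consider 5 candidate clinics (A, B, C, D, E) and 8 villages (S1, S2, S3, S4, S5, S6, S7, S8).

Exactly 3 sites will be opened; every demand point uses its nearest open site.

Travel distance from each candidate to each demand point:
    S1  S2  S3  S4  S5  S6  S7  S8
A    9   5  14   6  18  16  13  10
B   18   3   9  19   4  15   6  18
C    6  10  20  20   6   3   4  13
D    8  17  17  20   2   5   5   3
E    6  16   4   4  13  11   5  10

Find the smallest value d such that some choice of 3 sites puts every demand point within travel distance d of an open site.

6

Open {A, D, E}.
  Farthest demand point is S1 at travel distance 6 (to E); all others are ≤ 6.
With {B, D, E} the worst case is 6.
With {A, B, D} the worst case is 9.
No size-3 selection achieves below 6.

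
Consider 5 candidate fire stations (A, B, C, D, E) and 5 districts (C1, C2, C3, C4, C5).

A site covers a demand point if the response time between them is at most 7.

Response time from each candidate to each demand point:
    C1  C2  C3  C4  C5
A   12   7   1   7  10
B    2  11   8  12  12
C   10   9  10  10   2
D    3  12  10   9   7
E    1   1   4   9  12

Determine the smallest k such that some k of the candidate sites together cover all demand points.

Coverage sets (demand points within 7 of each site):
  A: {C2, C3, C4}
  B: {C1}
  C: {C5}
  D: {C1, C5}
  E: {C1, C2, C3}
No single site covers all 5 demand points.
But {A, D} covers everything, so the minimum is 2.

2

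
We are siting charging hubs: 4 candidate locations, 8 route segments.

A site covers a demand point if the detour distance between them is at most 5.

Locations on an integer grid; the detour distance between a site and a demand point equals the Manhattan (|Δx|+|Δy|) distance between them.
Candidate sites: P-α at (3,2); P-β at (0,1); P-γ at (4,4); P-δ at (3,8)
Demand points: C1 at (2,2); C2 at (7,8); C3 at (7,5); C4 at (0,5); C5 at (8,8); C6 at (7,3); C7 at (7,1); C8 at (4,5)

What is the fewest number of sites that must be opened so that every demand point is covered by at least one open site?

3

Coverage sets (demand points within 5 of each site):
  P-α: {C1, C6, C7, C8}
  P-β: {C1, C4}
  P-γ: {C1, C3, C4, C6, C8}
  P-δ: {C2, C5, C8}
No 2 sites suffice: every size-2 union leaves at least one demand point uncovered.
But {P-α, P-γ, P-δ} covers everything, so the minimum is 3.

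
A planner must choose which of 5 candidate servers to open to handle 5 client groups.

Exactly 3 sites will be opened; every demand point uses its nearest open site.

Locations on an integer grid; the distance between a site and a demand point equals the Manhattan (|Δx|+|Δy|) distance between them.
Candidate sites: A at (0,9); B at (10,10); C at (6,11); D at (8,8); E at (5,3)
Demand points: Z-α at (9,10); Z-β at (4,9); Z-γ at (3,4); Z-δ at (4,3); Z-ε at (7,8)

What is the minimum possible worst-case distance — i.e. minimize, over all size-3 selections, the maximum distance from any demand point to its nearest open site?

4

Open {A, C, E}.
  Farthest demand point is Z-α at distance 4 (to C); all others are ≤ 4.
With {A, D, E} the worst case is 4.
With {B, C, E} the worst case is 4.
No size-3 selection achieves below 4.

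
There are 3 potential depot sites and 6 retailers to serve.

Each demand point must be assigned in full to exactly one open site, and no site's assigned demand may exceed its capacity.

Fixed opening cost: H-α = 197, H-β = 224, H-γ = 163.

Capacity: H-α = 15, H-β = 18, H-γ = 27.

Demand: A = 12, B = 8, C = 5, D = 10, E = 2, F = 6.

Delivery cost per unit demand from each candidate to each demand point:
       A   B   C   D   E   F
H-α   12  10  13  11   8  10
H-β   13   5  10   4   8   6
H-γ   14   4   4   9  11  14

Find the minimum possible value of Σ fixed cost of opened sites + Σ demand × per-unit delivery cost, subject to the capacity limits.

699

Open {H-β, H-γ}; cheapest assignment that respects the capacities:
  H-β (cap 18, load 18): D, E, F — cost 10×4 + 2×8 + 6×6 = 92
  H-γ (cap 27, load 25): A, B, C — cost 12×14 + 8×4 + 5×4 = 220
  Shipping 312, fixed 387 → total 699.
  Any other capacity-feasible assignment to {H-β, H-γ} ships for at least 312.
Compare {H-α, H-β, H-γ}: its best feasible assignment gives total 872.
Every other set of open sites that can feasibly serve all demand totals ≥ 872 even under its best assignment. Minimum: 699.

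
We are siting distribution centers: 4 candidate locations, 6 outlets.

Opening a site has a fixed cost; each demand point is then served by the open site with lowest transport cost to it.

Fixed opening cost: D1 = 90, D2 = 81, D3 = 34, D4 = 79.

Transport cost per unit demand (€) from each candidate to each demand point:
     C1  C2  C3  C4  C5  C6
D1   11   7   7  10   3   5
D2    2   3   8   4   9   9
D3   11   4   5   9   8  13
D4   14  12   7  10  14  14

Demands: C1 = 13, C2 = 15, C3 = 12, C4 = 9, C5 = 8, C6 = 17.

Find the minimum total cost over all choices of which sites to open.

Open {D1, D2}: assign each demand point to its cheapest open site.
  C1→D2 13×2=26, C2→D2 15×3=45, C3→D1 12×7=84, C4→D2 9×4=36, C5→D1 8×3=24, C6→D1 17×5=85
  transport cost 300, fixed 171 → total 471.
Compare {D1, D2, D3}: transport cost 276 + fixed 205 = 481.
Compare {D2, D3}: transport cost 384 + fixed 115 = 499.
Compare {D2}: transport cost 428 + fixed 81 = 509.
All other subsets cost ≥ 481. Minimum total cost: 471.

471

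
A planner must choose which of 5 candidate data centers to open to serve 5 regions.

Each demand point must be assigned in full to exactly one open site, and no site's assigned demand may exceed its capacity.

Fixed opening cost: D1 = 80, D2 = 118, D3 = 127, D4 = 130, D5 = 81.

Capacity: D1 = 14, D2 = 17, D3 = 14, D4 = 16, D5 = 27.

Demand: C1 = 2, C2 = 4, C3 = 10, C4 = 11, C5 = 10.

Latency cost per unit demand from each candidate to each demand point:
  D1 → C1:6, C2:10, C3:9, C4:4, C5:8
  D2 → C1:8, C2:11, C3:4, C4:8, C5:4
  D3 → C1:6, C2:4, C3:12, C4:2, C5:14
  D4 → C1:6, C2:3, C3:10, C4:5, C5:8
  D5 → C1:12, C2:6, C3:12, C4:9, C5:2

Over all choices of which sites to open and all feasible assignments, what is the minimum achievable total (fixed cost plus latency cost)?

381

Open {D1, D5}; cheapest assignment that respects the capacities:
  D1 (cap 14, load 13): C1, C4 — cost 2×6 + 11×4 = 56
  D5 (cap 27, load 24): C2, C3, C5 — cost 4×6 + 10×12 + 10×2 = 164
  Shipping 220, fixed 161 → total 381.
  Any other capacity-feasible assignment to {D1, D5} ships for at least 220.
Compare {D2, D5}: its best feasible assignment gives total 398.
Compare {D3, D5}: its best feasible assignment gives total 406.
Every other set of open sites that can feasibly serve all demand totals ≥ 398 even under its best assignment. Minimum: 381.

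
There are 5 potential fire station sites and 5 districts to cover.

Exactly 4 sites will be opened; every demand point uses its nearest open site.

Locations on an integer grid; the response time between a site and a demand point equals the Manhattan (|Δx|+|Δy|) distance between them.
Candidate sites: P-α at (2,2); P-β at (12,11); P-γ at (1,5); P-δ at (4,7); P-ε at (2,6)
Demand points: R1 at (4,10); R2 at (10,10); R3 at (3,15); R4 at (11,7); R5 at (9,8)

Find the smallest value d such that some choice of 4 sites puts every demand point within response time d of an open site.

Open {P-α, P-β, P-γ, P-δ}.
  Farthest demand point is R3 at response time 9 (to P-δ); all others are ≤ 9.
With {P-α, P-β, P-δ, P-ε} the worst case is 9.
With {P-α, P-γ, P-δ, P-ε} the worst case is 9.
No size-4 selection achieves below 9.

9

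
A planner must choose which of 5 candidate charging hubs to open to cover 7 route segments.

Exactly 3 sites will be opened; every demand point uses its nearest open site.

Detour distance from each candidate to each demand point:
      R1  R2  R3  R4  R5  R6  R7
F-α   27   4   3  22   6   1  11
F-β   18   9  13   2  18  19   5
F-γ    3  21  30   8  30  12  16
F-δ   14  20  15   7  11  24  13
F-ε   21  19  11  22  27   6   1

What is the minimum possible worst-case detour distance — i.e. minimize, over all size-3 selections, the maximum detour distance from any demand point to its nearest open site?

Open {F-α, F-β, F-γ}.
  Farthest demand point is R5 at detour distance 6 (to F-α); all others are ≤ 6.
With {F-α, F-γ, F-ε} the worst case is 8.
With {F-α, F-γ, F-δ} the worst case is 11.
No size-3 selection achieves below 6.

6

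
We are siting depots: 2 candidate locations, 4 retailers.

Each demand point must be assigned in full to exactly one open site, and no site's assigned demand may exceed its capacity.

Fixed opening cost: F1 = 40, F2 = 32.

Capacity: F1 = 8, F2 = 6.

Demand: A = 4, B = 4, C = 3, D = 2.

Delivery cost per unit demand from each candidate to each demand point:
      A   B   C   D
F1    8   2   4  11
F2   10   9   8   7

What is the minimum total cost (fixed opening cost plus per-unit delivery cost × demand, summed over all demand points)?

146

Open {F1, F2}; cheapest assignment that respects the capacities:
  F1 (cap 8, load 7): B, C — cost 4×2 + 3×4 = 20
  F2 (cap 6, load 6): A, D — cost 4×10 + 2×7 = 54
  Shipping 74, fixed 72 → total 146.
  Any other capacity-feasible assignment to {F1, F2} ships for at least 74.
Total demand is 13 and no other set of sites has combined capacity ≥ 13, so {F1, F2} is the only feasible choice of open sites. Minimum: 146.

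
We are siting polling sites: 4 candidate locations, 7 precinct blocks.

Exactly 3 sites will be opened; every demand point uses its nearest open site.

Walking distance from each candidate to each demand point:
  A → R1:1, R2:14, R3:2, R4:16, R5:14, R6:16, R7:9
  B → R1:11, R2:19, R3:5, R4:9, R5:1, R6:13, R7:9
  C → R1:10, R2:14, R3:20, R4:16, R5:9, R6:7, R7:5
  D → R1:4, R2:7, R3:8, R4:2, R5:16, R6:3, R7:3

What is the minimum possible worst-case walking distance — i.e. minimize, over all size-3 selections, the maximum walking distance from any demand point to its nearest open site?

7

Open {A, B, D}.
  Farthest demand point is R2 at walking distance 7 (to D); all others are ≤ 7.
With {B, C, D} the worst case is 7.
With {A, C, D} the worst case is 9.
No size-3 selection achieves below 7.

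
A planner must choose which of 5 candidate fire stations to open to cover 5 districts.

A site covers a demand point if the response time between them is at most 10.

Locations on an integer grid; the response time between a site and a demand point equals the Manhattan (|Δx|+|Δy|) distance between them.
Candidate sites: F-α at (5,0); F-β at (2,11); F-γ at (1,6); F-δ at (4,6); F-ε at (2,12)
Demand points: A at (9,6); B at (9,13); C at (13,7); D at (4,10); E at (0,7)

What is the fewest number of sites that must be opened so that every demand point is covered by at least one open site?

2

Coverage sets (demand points within 10 of each site):
  F-α: {A}
  F-β: {B, D, E}
  F-γ: {A, D, E}
  F-δ: {A, C, D, E}
  F-ε: {B, D, E}
No single site covers all 5 demand points.
But {F-β, F-δ} covers everything, so the minimum is 2.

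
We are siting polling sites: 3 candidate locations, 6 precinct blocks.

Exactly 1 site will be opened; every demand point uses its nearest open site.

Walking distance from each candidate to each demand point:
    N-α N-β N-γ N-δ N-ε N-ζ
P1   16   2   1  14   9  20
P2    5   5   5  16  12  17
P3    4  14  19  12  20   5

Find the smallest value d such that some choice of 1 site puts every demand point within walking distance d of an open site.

Open {P2}.
  Farthest demand point is N-ζ at walking distance 17 (to P2); all others are ≤ 17.
With {P1} the worst case is 20.
With {P3} the worst case is 20.
No size-1 selection achieves below 17.

17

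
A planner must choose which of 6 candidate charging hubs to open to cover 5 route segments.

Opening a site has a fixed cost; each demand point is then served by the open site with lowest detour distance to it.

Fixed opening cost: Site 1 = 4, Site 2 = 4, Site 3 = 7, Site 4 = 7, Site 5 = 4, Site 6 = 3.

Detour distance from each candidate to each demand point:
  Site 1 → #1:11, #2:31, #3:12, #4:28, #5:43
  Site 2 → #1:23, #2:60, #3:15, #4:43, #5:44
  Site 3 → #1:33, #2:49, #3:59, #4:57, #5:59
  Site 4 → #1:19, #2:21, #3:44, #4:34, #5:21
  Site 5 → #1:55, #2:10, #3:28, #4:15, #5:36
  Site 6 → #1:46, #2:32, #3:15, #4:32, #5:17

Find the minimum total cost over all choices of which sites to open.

76

Open {Site 1, Site 5, Site 6}: assign each demand point to its cheapest open site.
  #1→Site 1 11, #2→Site 5 10, #3→Site 1 12, #4→Site 5 15, #5→Site 6 17
  detour distance 65, fixed 11 → total 76.
Compare {Site 1, Site 2, Site 5, Site 6}: detour distance 65 + fixed 15 = 80.
Compare {Site 1, Site 3, Site 5, Site 6}: detour distance 65 + fixed 18 = 83.
Compare {Site 1, Site 4, Site 5, Site 6}: detour distance 65 + fixed 18 = 83.
All other subsets cost ≥ 80. Minimum total cost: 76.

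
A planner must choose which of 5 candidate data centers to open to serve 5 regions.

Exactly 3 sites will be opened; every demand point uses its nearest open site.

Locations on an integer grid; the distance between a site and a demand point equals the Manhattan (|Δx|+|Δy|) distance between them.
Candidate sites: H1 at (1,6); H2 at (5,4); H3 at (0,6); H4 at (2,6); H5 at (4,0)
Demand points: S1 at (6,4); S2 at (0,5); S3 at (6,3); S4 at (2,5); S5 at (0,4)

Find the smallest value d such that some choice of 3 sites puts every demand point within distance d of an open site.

2

Open {H1, H2, H3}.
  Farthest demand point is S3 at distance 2 (to H2); all others are ≤ 2.
With {H2, H3, H4} the worst case is 2.
With {H1, H2, H4} the worst case is 3.
No size-3 selection achieves below 2.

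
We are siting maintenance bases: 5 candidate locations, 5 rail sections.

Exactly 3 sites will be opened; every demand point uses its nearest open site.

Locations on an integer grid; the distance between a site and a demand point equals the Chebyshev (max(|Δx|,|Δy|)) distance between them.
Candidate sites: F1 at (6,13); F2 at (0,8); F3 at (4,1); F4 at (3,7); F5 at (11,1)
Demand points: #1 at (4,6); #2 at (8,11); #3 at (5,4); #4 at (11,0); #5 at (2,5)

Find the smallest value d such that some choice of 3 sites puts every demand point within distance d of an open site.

Open {F1, F4, F5}.
  Farthest demand point is #3 at distance 3 (to F4); all others are ≤ 3.
With {F1, F2, F5} the worst case is 5.
With {F1, F3, F5} the worst case is 5.
No size-3 selection achieves below 3.

3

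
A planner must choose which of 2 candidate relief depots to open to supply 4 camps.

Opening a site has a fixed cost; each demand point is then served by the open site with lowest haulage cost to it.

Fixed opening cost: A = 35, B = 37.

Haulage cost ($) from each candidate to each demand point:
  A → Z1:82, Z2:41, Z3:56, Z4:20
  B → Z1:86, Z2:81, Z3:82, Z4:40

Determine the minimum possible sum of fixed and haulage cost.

234

Open {A}: assign each demand point to its cheapest open site.
  Z1→A 82, Z2→A 41, Z3→A 56, Z4→A 20
  haulage cost 199, fixed 35 → total 234.
Compare {A, B}: haulage cost 199 + fixed 72 = 271.
Compare {B}: haulage cost 289 + fixed 37 = 326.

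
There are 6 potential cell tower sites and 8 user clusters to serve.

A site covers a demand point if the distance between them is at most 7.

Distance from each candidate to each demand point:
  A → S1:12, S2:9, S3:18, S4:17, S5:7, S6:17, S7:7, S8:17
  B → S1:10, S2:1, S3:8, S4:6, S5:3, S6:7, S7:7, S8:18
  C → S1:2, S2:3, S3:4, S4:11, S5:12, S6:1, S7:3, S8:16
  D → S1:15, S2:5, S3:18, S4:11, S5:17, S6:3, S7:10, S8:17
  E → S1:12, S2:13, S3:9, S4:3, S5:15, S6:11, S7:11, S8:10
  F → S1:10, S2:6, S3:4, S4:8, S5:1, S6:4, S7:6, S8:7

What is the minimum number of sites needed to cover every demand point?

3

Coverage sets (demand points within 7 of each site):
  A: {S5, S7}
  B: {S2, S4, S5, S6, S7}
  C: {S1, S2, S3, S6, S7}
  D: {S2, S6}
  E: {S4}
  F: {S2, S3, S5, S6, S7, S8}
No 2 sites suffice: every size-2 union leaves at least one demand point uncovered.
But {B, C, F} covers everything, so the minimum is 3.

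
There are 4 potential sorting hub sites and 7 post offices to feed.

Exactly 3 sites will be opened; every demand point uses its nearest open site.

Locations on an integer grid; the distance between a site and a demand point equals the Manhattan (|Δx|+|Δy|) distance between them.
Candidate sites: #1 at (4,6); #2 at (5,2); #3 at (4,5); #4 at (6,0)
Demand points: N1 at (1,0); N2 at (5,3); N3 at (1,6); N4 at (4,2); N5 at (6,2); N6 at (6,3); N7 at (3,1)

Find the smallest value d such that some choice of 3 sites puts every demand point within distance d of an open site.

5

Open {#1, #2, #4}.
  Farthest demand point is N1 at distance 5 (to #4); all others are ≤ 5.
With {#1, #3, #4} the worst case is 5.
With {#2, #3, #4} the worst case is 5.
No size-3 selection achieves below 5.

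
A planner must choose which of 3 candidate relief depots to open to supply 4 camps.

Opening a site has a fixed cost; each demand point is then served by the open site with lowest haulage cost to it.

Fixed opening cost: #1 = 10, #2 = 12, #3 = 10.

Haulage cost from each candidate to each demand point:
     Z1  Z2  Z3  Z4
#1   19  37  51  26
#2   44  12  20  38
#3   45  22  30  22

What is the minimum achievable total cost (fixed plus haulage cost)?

Open {#1, #2}: assign each demand point to its cheapest open site.
  Z1→#1 19, Z2→#2 12, Z3→#2 20, Z4→#1 26
  haulage cost 77, fixed 22 → total 99.
Compare {#1, #2, #3}: haulage cost 73 + fixed 32 = 105.
Compare {#1, #3}: haulage cost 93 + fixed 20 = 113.
Compare {#2, #3}: haulage cost 98 + fixed 22 = 120.
All other subsets cost ≥ 105. Minimum total cost: 99.

99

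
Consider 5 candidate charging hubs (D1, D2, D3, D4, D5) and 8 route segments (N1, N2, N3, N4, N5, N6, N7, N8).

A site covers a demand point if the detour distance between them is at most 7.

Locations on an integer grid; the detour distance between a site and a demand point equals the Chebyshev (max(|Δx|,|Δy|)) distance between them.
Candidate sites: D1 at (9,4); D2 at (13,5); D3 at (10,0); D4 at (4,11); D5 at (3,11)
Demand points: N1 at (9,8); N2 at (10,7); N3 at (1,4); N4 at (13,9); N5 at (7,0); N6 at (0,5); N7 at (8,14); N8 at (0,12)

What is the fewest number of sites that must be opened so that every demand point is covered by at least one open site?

Coverage sets (demand points within 7 of each site):
  D1: {N1, N2, N4, N5}
  D2: {N1, N2, N4, N5}
  D3: {N2, N5}
  D4: {N1, N2, N3, N6, N7, N8}
  D5: {N1, N2, N3, N6, N7, N8}
No single site covers all 8 demand points.
But {D1, D4} covers everything, so the minimum is 2.

2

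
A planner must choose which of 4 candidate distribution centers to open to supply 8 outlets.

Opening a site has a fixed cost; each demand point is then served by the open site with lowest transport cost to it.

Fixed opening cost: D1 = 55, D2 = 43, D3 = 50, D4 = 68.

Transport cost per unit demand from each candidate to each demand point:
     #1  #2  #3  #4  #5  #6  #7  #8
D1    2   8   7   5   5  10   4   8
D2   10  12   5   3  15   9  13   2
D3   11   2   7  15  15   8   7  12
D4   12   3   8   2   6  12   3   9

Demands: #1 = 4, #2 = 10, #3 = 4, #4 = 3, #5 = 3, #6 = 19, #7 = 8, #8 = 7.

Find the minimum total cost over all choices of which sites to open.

418

Open {D1, D2, D3}: assign each demand point to its cheapest open site.
  #1→D1 4×2=8, #2→D3 10×2=20, #3→D2 4×5=20, #4→D2 3×3=9, #5→D1 3×5=15, #6→D3 19×8=152, #7→D1 8×4=32, #8→D2 7×2=14
  transport cost 270, fixed 148 → total 418.
Compare {D1, D3}: transport cost 326 + fixed 105 = 431.
Compare {D2, D4}: transport cost 323 + fixed 111 = 434.
Compare {D1, D2}: transport cost 349 + fixed 98 = 447.
All other subsets cost ≥ 431. Minimum total cost: 418.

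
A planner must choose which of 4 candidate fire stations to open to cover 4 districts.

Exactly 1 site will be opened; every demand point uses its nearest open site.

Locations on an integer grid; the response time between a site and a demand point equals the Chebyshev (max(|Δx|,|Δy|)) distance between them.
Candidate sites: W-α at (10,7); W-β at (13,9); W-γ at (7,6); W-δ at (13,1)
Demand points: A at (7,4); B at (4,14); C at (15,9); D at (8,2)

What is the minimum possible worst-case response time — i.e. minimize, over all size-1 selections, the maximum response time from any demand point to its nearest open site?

Open {W-α}.
  Farthest demand point is B at response time 7 (to W-α); all others are ≤ 7.
With {W-γ} the worst case is 8.
With {W-β} the worst case is 9.
No size-1 selection achieves below 7.

7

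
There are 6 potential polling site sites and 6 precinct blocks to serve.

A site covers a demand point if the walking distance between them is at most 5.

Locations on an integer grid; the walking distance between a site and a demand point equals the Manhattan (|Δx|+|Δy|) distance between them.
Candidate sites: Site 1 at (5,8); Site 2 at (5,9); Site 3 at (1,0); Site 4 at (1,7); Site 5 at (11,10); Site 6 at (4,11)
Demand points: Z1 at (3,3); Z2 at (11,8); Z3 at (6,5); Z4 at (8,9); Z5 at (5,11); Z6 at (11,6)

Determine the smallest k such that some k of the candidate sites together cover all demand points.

Coverage sets (demand points within 5 of each site):
  Site 1: {Z3, Z4, Z5}
  Site 2: {Z3, Z4, Z5}
  Site 3: {Z1}
  Site 4: {}
  Site 5: {Z2, Z4, Z6}
  Site 6: {Z5}
No 2 sites suffice: every size-2 union leaves at least one demand point uncovered.
But {Site 1, Site 3, Site 5} covers everything, so the minimum is 3.

3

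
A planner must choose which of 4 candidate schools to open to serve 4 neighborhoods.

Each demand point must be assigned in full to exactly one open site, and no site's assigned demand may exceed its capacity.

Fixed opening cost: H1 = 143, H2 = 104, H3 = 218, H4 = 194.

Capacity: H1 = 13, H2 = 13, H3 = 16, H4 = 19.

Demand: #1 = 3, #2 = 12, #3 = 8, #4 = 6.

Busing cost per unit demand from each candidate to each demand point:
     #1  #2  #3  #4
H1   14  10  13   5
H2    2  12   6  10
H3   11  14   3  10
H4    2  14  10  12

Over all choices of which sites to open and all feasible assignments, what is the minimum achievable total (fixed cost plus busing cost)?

592

Open {H2, H4}; cheapest assignment that respects the capacities:
  H2 (cap 13, load 11): #1, #3 — cost 3×2 + 8×6 = 54
  H4 (cap 19, load 18): #2, #4 — cost 12×14 + 6×12 = 240
  Shipping 294, fixed 298 → total 592.
  Any other capacity-feasible assignment to {H2, H4} ships for at least 294.
Compare {H1, H4}: its best feasible assignment gives total 615.
Compare {H3, H4}: its best feasible assignment gives total 670.
Every other set of open sites that can feasibly serve all demand totals ≥ 615 even under its best assignment. Minimum: 592.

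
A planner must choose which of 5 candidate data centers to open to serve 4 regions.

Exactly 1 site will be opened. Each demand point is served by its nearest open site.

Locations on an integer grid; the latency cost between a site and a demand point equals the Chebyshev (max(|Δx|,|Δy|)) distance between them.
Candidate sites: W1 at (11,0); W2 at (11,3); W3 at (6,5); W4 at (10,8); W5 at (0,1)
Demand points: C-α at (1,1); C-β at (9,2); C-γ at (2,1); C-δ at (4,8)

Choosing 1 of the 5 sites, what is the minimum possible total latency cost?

Open {W3}.
  C-α→W3 5, C-β→W3 3, C-γ→W3 4, C-δ→W3 3  ⇒ total 15.
Compare {W5}: total 19.
Compare {W2}: total 28.
No size-1 selection does better; minimum is 15.

15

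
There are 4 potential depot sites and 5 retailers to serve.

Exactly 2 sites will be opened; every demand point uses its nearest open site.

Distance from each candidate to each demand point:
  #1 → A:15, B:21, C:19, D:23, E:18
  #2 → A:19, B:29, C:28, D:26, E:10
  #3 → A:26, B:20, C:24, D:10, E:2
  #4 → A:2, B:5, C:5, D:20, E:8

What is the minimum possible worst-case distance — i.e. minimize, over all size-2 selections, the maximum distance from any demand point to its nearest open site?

Open {#3, #4}.
  Farthest demand point is D at distance 10 (to #3); all others are ≤ 10.
With {#1, #3} the worst case is 20.
With {#1, #4} the worst case is 20.
No size-2 selection achieves below 10.

10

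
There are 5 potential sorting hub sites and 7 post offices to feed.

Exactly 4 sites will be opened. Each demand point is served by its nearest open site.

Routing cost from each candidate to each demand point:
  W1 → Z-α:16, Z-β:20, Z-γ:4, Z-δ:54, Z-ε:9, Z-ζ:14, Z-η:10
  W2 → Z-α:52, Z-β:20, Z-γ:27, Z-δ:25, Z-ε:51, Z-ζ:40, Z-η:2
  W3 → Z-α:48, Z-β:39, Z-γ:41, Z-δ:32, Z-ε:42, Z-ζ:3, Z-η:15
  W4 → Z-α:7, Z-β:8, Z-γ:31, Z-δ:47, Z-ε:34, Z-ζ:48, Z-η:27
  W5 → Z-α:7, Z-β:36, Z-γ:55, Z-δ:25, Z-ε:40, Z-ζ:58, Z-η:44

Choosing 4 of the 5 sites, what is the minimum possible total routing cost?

Open {W1, W2, W3, W4}.
  Z-α→W4 7, Z-β→W4 8, Z-γ→W1 4, Z-δ→W2 25, Z-ε→W1 9, Z-ζ→W3 3, Z-η→W2 2  ⇒ total 58.
Compare {W1, W3, W4, W5}: total 66.
Compare {W1, W2, W4, W5}: total 69.
No size-4 selection does better; minimum is 58.

58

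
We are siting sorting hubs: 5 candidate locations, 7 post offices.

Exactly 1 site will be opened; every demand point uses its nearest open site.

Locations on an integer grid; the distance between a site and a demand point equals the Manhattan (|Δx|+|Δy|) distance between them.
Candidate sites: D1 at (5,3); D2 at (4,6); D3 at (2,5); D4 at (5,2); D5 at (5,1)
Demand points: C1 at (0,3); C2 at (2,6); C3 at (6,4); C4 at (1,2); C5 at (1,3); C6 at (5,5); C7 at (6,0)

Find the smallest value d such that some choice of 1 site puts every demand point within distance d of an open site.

6

Open {D1}.
  Farthest demand point is C2 at distance 6 (to D1); all others are ≤ 6.
With {D4} the worst case is 7.
With {D2} the worst case is 8.
No size-1 selection achieves below 6.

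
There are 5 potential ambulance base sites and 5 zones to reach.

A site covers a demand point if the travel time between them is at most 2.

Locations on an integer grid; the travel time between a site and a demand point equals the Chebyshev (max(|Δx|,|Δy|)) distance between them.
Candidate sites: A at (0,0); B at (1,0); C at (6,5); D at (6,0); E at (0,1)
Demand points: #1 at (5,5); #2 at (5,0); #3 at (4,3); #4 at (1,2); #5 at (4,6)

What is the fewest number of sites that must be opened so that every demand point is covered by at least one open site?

Coverage sets (demand points within 2 of each site):
  A: {#4}
  B: {#4}
  C: {#1, #3, #5}
  D: {#2}
  E: {#4}
No 2 sites suffice: every size-2 union leaves at least one demand point uncovered.
But {A, C, D} covers everything, so the minimum is 3.

3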